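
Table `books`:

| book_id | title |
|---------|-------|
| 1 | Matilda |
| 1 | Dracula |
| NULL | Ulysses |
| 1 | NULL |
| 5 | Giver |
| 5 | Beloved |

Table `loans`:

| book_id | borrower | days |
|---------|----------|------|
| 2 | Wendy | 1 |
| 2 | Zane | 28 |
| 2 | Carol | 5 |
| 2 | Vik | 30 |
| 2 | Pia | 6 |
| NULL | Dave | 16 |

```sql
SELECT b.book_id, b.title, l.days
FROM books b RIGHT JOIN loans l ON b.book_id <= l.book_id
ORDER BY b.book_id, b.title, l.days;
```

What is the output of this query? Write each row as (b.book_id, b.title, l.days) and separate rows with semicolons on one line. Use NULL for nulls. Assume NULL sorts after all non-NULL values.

RIGHT JOIN keeps every row from `loans`; unmatched rows get NULL for `books`'s columns.
Matching on b.book_id <= l.book_id. A NULL in a compared column never satisfies the condition.
Matched pairs: 15; unmatched l rows kept: 1.

(1, Dracula, 1); (1, Dracula, 5); (1, Dracula, 6); (1, Dracula, 28); (1, Dracula, 30); (1, Matilda, 1); (1, Matilda, 5); (1, Matilda, 6); (1, Matilda, 28); (1, Matilda, 30); (1, NULL, 1); (1, NULL, 5); (1, NULL, 6); (1, NULL, 28); (1, NULL, 30); (NULL, NULL, 16)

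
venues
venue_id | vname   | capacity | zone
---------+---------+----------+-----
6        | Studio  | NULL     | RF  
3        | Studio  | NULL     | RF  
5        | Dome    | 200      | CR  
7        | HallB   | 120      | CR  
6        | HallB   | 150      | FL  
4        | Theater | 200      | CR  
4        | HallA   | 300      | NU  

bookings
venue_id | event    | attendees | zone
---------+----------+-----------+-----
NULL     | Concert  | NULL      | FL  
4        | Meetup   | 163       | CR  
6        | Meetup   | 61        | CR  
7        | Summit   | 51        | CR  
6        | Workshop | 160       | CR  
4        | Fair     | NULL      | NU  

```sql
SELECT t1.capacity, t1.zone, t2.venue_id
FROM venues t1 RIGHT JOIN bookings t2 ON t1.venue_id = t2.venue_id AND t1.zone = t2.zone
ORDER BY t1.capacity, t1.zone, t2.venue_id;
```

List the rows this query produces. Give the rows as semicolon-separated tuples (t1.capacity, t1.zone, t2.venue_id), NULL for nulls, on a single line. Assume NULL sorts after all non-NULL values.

(120, CR, 7); (200, CR, 4); (300, NU, 4); (NULL, NULL, 6); (NULL, NULL, 6); (NULL, NULL, NULL)

RIGHT JOIN keeps every row from `bookings`; unmatched rows get NULL for `venues`'s columns.
Matching on t1.venue_id = t2.venue_id AND t1.zone = t2.zone. A NULL in a compared column never satisfies the condition.
- t1 row (venue_id=6, zone=RF): no match.
- t1 row (venue_id=3, zone=RF): no match.
- t1 row (venue_id=5, zone=CR): no match.
- t1 row (venue_id=7, zone=CR): matches 1 t2 row(s) → 1 output row(s).
- t1 row (venue_id=6, zone=FL): no match.
- t1 row (venue_id=4, zone=CR): matches 1 t2 row(s) → 1 output row(s).
- t1 row (venue_id=4, zone=NU): matches 1 t2 row(s) → 1 output row(s).
- 3 t2 row(s) had no t1 match → kept, t1 columns NULL.
After projecting and ordering:
t1.capacity | t1.zone | t2.venue_id
120 | CR | 7
200 | CR | 4
300 | NU | 4
NULL | NULL | 6
NULL | NULL | 6
NULL | NULL | NULL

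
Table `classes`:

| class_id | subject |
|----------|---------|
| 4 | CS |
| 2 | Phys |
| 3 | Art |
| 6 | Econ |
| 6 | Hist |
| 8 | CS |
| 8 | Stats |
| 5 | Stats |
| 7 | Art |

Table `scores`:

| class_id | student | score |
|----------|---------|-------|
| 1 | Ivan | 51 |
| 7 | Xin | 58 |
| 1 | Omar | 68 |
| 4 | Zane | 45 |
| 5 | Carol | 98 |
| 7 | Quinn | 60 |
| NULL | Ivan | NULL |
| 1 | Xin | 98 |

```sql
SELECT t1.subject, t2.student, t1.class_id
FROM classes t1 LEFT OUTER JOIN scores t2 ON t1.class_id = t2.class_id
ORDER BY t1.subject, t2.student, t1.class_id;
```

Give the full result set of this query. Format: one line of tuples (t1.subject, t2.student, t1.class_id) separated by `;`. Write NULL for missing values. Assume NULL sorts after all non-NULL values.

(Art, Quinn, 7); (Art, Xin, 7); (Art, NULL, 3); (CS, Zane, 4); (CS, NULL, 8); (Econ, NULL, 6); (Hist, NULL, 6); (Phys, NULL, 2); (Stats, Carol, 5); (Stats, NULL, 8)

LEFT JOIN keeps every row from `classes`; unmatched rows get NULL for `scores`'s columns.
Matching on t1.class_id = t2.class_id. A NULL in a compared column never satisfies the condition.
Matched pairs: 4; unmatched t1 rows kept: 6.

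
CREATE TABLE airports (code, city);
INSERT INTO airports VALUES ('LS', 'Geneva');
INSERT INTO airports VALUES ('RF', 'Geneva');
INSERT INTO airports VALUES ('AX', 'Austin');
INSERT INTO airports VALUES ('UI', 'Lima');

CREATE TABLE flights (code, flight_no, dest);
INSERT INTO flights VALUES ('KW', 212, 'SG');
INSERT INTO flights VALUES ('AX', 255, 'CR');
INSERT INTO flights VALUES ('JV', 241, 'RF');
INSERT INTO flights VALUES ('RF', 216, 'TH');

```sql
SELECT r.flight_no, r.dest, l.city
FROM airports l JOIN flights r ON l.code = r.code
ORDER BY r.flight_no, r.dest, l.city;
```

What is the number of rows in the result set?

2

INNER JOIN keeps only pairs where the ON condition holds.
Matching on l.code = r.code.
- l[0] code=LS → no match; dropped.
- l[1] code=RF → 1 match(es) in r → 1 row(s).
- l[2] code=AX → 1 match(es) in r → 1 row(s).
- l[3] code=UI → no match; dropped.
Total: 2 rows.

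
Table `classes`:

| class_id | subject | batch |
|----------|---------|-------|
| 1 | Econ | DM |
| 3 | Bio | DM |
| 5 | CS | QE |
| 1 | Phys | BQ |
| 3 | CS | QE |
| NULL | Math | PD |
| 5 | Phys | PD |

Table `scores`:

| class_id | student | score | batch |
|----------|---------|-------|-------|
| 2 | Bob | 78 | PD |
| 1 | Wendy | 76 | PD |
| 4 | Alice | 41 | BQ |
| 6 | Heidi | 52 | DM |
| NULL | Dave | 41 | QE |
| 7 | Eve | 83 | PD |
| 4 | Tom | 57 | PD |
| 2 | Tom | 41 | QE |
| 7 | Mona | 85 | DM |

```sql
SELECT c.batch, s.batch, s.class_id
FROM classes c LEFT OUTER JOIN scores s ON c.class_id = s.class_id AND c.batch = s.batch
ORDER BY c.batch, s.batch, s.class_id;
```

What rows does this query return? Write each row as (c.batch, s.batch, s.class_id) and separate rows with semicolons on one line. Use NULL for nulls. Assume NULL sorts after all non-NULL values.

LEFT JOIN keeps every row from `classes`; unmatched rows get NULL for `scores`'s columns.
Matching on c.class_id = s.class_id AND c.batch = s.batch. A NULL in a compared column never satisfies the condition.
- c row (class_id=1, batch=DM): no match → kept, s columns NULL.
- c row (class_id=3, batch=DM): no match → kept, s columns NULL.
- c row (class_id=5, batch=QE): no match → kept, s columns NULL.
- c row (class_id=1, batch=BQ): no match → kept, s columns NULL.
- c row (class_id=3, batch=QE): no match → kept, s columns NULL.
- c row (class_id=NULL, batch=PD): no match → kept, s columns NULL.
- c row (class_id=5, batch=PD): no match → kept, s columns NULL.
After projecting and ordering:
c.batch | s.batch | s.class_id
BQ | NULL | NULL
DM | NULL | NULL
DM | NULL | NULL
PD | NULL | NULL
PD | NULL | NULL
QE | NULL | NULL
QE | NULL | NULL

(BQ, NULL, NULL); (DM, NULL, NULL); (DM, NULL, NULL); (PD, NULL, NULL); (PD, NULL, NULL); (QE, NULL, NULL); (QE, NULL, NULL)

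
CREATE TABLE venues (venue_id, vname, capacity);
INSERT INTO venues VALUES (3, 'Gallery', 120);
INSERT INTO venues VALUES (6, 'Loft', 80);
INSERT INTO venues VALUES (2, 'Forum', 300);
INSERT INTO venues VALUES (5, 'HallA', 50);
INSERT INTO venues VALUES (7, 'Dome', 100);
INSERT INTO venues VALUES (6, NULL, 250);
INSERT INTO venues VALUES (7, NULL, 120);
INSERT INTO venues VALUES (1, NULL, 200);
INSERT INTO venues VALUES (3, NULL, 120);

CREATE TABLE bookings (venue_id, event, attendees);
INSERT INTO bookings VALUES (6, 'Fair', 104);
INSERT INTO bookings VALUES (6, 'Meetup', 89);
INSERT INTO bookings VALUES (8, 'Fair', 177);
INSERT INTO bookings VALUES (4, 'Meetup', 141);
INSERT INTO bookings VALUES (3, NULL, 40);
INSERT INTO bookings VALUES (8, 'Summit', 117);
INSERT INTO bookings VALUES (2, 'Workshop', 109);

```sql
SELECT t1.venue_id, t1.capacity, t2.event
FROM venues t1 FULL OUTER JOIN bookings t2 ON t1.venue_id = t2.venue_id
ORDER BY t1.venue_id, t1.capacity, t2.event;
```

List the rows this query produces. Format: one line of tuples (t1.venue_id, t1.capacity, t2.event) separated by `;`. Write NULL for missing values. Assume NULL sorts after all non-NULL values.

(1, 200, NULL); (2, 300, Workshop); (3, 120, NULL); (3, 120, NULL); (5, 50, NULL); (6, 80, Fair); (6, 80, Meetup); (6, 250, Fair); (6, 250, Meetup); (7, 100, NULL); (7, 120, NULL); (NULL, NULL, Fair); (NULL, NULL, Meetup); (NULL, NULL, Summit)

FULL OUTER JOIN keeps every row from both sides; unmatched rows get NULL for the other side's columns.
Matching on t1.venue_id = t2.venue_id.
- t1[0] venue_id=3 → 1 match(es) in t2 → 1 row(s).
- t1[1] venue_id=6 → 2 match(es) in t2 → 2 row(s).
- t1[2] venue_id=2 → 1 match(es) in t2 → 1 row(s).
- t1[3] venue_id=5 → no match; kept with NULLs on the t2 side.
- t1[4] venue_id=7 → no match; kept with NULLs on the t2 side.
- t1[5] venue_id=6 → 2 match(es) in t2 → 2 row(s).
- t1[6] venue_id=7 → no match; kept with NULLs on the t2 side.
- t1[7] venue_id=1 → no match; kept with NULLs on the t2 side.
- t1[8] venue_id=3 → 1 match(es) in t2 → 1 row(s).
- plus 3 unmatched t2 row(s), each kept with NULL t1 columns.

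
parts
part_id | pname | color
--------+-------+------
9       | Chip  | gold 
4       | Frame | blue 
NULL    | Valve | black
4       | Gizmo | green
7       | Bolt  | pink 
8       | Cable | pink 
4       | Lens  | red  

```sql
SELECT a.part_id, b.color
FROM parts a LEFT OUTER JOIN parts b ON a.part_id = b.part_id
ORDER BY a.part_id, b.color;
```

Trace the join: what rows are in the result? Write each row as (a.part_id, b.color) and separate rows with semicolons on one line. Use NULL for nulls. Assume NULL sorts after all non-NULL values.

(4, blue); (4, blue); (4, blue); (4, green); (4, green); (4, green); (4, red); (4, red); (4, red); (7, pink); (8, pink); (9, gold); (NULL, NULL)

LEFT JOIN keeps every row from `parts a`; unmatched rows get NULL for `parts b`'s columns.
Matching on a.part_id = b.part_id. A NULL in a compared column never satisfies the condition.
Matched pairs: 12; unmatched a rows kept: 1.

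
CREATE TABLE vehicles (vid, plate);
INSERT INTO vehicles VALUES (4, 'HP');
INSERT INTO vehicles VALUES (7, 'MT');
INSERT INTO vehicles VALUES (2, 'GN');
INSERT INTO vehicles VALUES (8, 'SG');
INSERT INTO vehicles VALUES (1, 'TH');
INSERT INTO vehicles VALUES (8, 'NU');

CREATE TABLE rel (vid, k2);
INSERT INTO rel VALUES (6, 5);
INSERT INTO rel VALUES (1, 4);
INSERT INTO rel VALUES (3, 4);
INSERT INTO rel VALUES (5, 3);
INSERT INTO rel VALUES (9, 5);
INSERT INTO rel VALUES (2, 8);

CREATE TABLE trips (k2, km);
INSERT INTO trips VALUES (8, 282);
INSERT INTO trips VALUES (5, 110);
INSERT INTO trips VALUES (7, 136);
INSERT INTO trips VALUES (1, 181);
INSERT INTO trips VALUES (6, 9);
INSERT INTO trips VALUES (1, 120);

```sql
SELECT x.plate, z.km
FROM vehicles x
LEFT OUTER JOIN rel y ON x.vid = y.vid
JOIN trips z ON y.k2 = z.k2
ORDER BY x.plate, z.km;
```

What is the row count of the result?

1

Joins associate left-to-right: vehicles LEFT JOIN rel on vid gives 6 intermediate row(s).
Then INNER JOIN `trips z` on k2: keep only rows whose y.k2 appears in z.
Result: 1 row(s).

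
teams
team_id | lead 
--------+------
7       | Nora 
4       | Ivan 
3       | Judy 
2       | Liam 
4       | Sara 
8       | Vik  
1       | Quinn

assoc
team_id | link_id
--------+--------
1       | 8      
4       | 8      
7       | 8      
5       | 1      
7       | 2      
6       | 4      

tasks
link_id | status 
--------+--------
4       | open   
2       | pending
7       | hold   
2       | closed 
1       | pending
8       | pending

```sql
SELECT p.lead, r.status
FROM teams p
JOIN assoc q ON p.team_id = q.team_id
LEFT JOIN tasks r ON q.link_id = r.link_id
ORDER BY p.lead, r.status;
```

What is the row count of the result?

6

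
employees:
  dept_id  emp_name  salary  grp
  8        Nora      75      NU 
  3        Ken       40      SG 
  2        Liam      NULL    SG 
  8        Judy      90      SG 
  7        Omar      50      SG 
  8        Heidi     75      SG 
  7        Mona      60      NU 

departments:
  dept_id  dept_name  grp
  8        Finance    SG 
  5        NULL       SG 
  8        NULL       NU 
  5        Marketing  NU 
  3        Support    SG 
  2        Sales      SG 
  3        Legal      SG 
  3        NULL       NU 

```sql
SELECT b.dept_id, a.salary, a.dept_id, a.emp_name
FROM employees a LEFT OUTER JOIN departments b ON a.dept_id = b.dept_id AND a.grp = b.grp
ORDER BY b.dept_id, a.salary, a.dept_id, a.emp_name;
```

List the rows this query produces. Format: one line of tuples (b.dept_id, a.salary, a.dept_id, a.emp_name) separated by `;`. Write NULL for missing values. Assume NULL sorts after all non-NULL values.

(2, NULL, 2, Liam); (3, 40, 3, Ken); (3, 40, 3, Ken); (8, 75, 8, Heidi); (8, 75, 8, Nora); (8, 90, 8, Judy); (NULL, 50, 7, Omar); (NULL, 60, 7, Mona)

LEFT JOIN keeps every row from `employees`; unmatched rows get NULL for `departments`'s columns.
Matching on a.dept_id = b.dept_id AND a.grp = b.grp.
- a (dept_id=8, grp=NU) pairs with 1 row(s) of b.
- a (dept_id=3, grp=SG) pairs with 2 row(s) of b.
- a (dept_id=2, grp=SG) pairs with 1 row(s) of b.
- a (dept_id=8, grp=SG) pairs with 1 row(s) of b.
- a (dept_id=7, grp=SG) has no partner → padded with NULL.
- a (dept_id=8, grp=SG) pairs with 1 row(s) of b.
- a (dept_id=7, grp=NU) has no partner → padded with NULL.
After projecting and ordering:
b.dept_id | a.salary | a.dept_id | a.emp_name
2 | NULL | 2 | Liam
3 | 40 | 3 | Ken
3 | 40 | 3 | Ken
8 | 75 | 8 | Heidi
8 | 75 | 8 | Nora
8 | 90 | 8 | Judy
NULL | 50 | 7 | Omar
NULL | 60 | 7 | Mona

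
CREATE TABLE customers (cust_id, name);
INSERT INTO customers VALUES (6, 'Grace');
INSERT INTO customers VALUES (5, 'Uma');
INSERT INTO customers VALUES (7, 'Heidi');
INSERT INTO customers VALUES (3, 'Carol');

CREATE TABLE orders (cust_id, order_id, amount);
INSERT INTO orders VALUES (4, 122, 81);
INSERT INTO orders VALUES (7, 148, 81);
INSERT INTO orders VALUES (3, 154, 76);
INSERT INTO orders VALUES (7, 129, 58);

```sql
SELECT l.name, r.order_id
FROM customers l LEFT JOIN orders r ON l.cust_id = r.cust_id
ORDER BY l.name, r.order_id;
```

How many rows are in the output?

5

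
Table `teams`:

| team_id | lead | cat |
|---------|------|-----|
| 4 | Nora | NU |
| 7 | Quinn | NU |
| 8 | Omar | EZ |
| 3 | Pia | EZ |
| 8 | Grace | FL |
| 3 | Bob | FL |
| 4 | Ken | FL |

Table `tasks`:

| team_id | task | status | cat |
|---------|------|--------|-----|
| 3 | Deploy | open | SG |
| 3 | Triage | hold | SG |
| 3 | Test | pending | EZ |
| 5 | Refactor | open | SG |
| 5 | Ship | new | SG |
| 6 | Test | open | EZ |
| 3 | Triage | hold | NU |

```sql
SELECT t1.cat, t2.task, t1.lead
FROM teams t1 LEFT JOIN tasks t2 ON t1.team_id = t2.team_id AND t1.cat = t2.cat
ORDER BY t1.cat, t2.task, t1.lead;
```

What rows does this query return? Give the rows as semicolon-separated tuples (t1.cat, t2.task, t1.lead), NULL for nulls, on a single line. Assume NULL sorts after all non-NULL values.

(EZ, Test, Pia); (EZ, NULL, Omar); (FL, NULL, Bob); (FL, NULL, Grace); (FL, NULL, Ken); (NU, NULL, Nora); (NU, NULL, Quinn)

LEFT JOIN keeps every row from `teams`; unmatched rows get NULL for `tasks`'s columns.
Matching on t1.team_id = t2.team_id AND t1.cat = t2.cat.
- t1 (team_id=4, cat=NU) has no partner → padded with NULL.
- t1 (team_id=7, cat=NU) has no partner → padded with NULL.
- t1 (team_id=8, cat=EZ) has no partner → padded with NULL.
- t1 (team_id=3, cat=EZ) pairs with 1 row(s) of t2.
- t1 (team_id=8, cat=FL) has no partner → padded with NULL.
- t1 (team_id=3, cat=FL) has no partner → padded with NULL.
- t1 (team_id=4, cat=FL) has no partner → padded with NULL.
After projecting and ordering:
t1.cat | t2.task | t1.lead
EZ | Test | Pia
EZ | NULL | Omar
FL | NULL | Bob
FL | NULL | Grace
FL | NULL | Ken
NU | NULL | Nora
NU | NULL | Quinn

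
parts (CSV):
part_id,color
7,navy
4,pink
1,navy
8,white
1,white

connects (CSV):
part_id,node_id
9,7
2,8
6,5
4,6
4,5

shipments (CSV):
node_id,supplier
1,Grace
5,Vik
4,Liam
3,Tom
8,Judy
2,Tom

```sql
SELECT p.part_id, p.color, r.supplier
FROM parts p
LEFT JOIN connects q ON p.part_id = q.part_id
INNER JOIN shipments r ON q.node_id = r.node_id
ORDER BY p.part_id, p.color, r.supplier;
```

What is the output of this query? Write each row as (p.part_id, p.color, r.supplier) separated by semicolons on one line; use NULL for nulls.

Step 1 — p LEFT JOIN q on part_id → 6 row(s).
Then INNER JOIN `shipments r` on node_id: keep only rows whose q.node_id appears in r.

(4, pink, Vik)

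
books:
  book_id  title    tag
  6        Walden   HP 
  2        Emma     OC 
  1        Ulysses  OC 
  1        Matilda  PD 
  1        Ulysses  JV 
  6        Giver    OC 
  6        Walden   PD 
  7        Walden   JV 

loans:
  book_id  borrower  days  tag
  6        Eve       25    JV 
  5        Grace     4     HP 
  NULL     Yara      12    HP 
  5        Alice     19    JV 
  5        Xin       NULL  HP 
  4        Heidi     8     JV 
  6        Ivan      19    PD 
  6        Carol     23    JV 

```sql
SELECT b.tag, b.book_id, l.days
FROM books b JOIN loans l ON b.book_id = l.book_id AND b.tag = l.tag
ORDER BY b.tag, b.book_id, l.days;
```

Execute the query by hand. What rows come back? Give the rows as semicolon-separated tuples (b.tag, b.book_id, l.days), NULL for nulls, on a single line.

INNER JOIN keeps only pairs where the ON condition holds.
Matching on b.book_id = l.book_id AND b.tag = l.tag. A NULL in a compared column never satisfies the condition.
Matched pairs: 1.

(PD, 6, 19)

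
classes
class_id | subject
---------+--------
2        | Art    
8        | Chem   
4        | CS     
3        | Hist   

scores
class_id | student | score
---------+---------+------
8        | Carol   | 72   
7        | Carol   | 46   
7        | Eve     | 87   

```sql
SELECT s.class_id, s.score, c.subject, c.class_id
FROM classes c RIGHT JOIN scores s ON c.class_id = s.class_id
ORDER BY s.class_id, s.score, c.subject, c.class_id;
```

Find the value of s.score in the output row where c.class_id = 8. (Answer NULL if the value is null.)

72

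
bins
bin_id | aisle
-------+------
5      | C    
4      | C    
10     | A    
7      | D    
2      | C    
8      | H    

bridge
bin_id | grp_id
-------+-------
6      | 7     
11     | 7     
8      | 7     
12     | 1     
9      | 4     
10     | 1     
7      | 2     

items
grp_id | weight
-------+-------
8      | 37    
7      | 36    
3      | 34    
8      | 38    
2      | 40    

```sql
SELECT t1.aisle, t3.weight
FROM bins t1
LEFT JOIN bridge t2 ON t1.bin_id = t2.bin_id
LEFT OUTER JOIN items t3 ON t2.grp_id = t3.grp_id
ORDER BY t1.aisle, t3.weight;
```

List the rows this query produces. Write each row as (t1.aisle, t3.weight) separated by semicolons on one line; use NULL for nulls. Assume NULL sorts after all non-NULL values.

Evaluate left to right. First `bins t1 LEFT JOIN bridge t2` on bin_id: 6 row(s).
Then LEFT JOIN `items t3` on grp_id: each of those 6 rows is kept; rows whose t2.grp_id has no match in t3 get NULL for t3's columns.

(A, NULL); (C, NULL); (C, NULL); (C, NULL); (D, 40); (H, 36)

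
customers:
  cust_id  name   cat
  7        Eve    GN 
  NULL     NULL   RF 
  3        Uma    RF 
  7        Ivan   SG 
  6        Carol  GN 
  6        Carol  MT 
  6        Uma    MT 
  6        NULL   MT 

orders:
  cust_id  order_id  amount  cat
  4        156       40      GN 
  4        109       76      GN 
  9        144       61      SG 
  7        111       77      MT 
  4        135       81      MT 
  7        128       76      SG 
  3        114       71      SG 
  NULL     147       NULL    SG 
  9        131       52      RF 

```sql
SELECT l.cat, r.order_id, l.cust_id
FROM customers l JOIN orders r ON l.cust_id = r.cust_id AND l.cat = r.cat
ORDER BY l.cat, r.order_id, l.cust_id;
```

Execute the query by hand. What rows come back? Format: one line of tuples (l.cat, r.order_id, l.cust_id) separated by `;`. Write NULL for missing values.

INNER JOIN keeps only pairs where the ON condition holds.
Matching on l.cust_id = r.cust_id AND l.cat = r.cat. A NULL in a compared column never satisfies the condition.
Matched pairs: 1.

(SG, 128, 7)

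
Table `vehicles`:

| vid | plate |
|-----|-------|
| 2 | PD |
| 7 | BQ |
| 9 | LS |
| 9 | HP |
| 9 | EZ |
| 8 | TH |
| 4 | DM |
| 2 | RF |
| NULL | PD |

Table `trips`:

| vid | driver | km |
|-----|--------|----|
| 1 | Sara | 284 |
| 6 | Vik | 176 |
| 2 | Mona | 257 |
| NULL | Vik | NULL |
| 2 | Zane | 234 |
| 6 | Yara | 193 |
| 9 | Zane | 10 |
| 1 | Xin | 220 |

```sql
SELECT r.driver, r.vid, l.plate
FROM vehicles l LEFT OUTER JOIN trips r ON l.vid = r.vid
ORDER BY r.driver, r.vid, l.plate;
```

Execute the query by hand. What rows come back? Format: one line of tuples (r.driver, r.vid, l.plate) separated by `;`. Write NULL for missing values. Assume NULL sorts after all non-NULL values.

LEFT JOIN keeps every row from `vehicles`; unmatched rows get NULL for `trips`'s columns.
Matching on l.vid = r.vid. A NULL in a compared column never satisfies the condition.
Matched pairs: 7; unmatched l rows kept: 4.

(Mona, 2, PD); (Mona, 2, RF); (Zane, 2, PD); (Zane, 2, RF); (Zane, 9, EZ); (Zane, 9, HP); (Zane, 9, LS); (NULL, NULL, BQ); (NULL, NULL, DM); (NULL, NULL, PD); (NULL, NULL, TH)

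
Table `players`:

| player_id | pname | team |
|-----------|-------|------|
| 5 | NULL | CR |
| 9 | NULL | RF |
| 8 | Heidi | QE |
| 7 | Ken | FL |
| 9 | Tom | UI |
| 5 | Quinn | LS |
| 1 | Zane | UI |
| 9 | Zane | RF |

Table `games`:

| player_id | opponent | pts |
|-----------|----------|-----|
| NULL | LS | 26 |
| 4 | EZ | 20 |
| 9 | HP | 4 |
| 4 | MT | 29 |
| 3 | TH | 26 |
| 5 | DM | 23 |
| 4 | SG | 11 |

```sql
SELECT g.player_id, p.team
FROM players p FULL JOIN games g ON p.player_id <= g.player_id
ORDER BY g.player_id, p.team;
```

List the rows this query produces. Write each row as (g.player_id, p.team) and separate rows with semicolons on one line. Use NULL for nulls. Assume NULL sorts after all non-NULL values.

(3, UI); (4, UI); (4, UI); (4, UI); (5, CR); (5, LS); (5, UI); (9, CR); (9, FL); (9, LS); (9, QE); (9, RF); (9, RF); (9, UI); (9, UI); (NULL, NULL)

FULL OUTER JOIN keeps every row from both sides; unmatched rows get NULL for the other side's columns.
Matching on p.player_id <= g.player_id. A NULL in a compared column never satisfies the condition.
Matched pairs: 15; unmatched p rows kept: 0; unmatched g rows kept: 1.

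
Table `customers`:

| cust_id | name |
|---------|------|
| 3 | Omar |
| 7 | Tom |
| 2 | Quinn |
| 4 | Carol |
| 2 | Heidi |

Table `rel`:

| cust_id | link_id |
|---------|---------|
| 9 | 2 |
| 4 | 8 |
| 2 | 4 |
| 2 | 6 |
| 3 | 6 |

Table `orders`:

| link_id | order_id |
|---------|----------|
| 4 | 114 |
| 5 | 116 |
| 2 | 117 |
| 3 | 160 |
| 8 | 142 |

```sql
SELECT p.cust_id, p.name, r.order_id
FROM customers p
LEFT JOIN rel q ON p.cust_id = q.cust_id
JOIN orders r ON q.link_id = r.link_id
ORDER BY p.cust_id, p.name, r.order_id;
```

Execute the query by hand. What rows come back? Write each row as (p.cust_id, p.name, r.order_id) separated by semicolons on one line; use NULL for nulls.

Evaluate left to right. First `customers p LEFT JOIN rel q` on cust_id: 7 row(s).
Then INNER JOIN `orders r` on link_id: keep only rows whose q.link_id appears in r.

(2, Heidi, 114); (2, Quinn, 114); (4, Carol, 142)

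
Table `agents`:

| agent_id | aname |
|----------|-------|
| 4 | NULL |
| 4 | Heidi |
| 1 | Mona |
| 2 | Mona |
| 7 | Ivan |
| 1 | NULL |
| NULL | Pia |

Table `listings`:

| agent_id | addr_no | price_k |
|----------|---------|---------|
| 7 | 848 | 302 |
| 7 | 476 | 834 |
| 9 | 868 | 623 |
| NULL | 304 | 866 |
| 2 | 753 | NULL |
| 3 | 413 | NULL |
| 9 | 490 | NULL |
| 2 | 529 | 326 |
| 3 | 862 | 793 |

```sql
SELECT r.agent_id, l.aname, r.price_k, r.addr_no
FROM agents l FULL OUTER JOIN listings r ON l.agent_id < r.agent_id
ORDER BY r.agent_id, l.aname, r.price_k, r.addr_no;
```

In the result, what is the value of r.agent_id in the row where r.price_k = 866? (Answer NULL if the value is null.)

FULL OUTER JOIN keeps every row from both sides; unmatched rows get NULL for the other side's columns.
Matching on l.agent_id < r.agent_id. A NULL in a compared column never satisfies the condition.
- l row (agent_id=4): matches 4 r row(s) → 4 output row(s).
- l row (agent_id=4): matches 4 r row(s) → 4 output row(s).
- l row (agent_id=1): matches 8 r row(s) → 8 output row(s).
- l row (agent_id=2): matches 6 r row(s) → 6 output row(s).
- l row (agent_id=7): matches 2 r row(s) → 2 output row(s).
- l row (agent_id=1): matches 8 r row(s) → 8 output row(s).
- l row (agent_id=NULL): no match → kept, r columns NULL.
- 1 row(s) from r found no l partner → padded with NULL.

NULL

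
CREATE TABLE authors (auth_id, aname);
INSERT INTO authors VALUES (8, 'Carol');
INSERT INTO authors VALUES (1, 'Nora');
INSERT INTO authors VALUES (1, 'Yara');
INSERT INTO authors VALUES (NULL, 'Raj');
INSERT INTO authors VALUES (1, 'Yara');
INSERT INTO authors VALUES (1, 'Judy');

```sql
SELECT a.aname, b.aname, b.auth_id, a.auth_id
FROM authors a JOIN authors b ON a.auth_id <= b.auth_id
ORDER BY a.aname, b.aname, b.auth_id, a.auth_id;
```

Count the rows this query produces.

21

INNER JOIN keeps only pairs where the ON condition holds.
Matching on a.auth_id <= b.auth_id. A NULL in a compared column never satisfies the condition.
Matched pairs: 21.
Total: 21 rows.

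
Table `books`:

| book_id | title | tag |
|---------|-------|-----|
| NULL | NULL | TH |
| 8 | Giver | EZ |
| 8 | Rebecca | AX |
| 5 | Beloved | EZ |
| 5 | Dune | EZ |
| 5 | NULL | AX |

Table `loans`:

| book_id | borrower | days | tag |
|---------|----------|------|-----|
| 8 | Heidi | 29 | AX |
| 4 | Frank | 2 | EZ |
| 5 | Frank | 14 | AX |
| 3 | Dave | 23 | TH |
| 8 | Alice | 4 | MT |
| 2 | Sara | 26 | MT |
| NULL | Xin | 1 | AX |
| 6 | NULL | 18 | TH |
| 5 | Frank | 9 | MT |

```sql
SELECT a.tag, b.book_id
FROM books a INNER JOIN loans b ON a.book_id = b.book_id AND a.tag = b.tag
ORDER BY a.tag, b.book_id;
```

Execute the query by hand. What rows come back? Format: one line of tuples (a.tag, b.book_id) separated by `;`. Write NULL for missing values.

(AX, 5); (AX, 8)

INNER JOIN keeps only pairs where the ON condition holds.
Matching on a.book_id = b.book_id AND a.tag = b.tag. A NULL in a compared column never satisfies the condition.
Matched pairs: 2.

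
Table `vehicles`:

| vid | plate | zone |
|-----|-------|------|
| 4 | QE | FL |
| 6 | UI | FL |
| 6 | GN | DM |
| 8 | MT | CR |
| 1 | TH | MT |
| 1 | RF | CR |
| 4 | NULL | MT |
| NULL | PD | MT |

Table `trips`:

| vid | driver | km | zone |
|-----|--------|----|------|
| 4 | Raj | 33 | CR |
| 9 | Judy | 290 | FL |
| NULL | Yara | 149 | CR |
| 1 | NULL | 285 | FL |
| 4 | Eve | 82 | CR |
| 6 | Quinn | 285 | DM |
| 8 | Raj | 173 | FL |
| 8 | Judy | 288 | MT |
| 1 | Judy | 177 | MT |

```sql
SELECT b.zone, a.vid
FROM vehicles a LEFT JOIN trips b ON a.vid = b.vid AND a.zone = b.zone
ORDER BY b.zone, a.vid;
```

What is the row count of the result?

LEFT JOIN keeps every row from `vehicles`; unmatched rows get NULL for `trips`'s columns.
Matching on a.vid = b.vid AND a.zone = b.zone. A NULL in a compared column never satisfies the condition.
Matched pairs: 2; unmatched a rows kept: 6.
Total: 2 matched + 6 padded = 8 rows.

8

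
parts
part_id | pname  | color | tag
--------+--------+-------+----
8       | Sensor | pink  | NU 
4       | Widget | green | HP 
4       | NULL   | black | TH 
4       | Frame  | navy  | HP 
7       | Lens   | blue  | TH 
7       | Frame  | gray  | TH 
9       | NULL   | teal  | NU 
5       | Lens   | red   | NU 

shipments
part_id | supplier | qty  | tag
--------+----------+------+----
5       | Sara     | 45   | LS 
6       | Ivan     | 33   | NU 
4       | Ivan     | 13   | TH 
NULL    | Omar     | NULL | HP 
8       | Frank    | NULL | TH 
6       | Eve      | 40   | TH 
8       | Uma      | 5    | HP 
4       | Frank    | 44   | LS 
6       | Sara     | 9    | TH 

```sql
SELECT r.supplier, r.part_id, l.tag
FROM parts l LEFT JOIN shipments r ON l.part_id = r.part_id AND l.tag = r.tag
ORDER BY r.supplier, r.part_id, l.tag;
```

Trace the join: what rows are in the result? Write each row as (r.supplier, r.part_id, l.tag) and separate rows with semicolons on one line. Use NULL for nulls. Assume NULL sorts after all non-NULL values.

LEFT JOIN keeps every row from `parts`; unmatched rows get NULL for `shipments`'s columns.
Matching on l.part_id = r.part_id AND l.tag = r.tag. A NULL in a compared column never satisfies the condition.
- l[0] part_id=8, tag=NU → no match; kept with NULLs on the r side.
- l[1] part_id=4, tag=HP → no match; kept with NULLs on the r side.
- l[2] part_id=4, tag=TH → 1 match(es) in r → 1 row(s).
- l[3] part_id=4, tag=HP → no match; kept with NULLs on the r side.
- l[4] part_id=7, tag=TH → no match; kept with NULLs on the r side.
- l[5] part_id=7, tag=TH → no match; kept with NULLs on the r side.
- l[6] part_id=9, tag=NU → no match; kept with NULLs on the r side.
- l[7] part_id=5, tag=NU → no match; kept with NULLs on the r side.
After projecting and ordering:
r.supplier | r.part_id | l.tag
Ivan | 4 | TH
NULL | NULL | HP
NULL | NULL | HP
NULL | NULL | NU
NULL | NULL | NU
NULL | NULL | NU
NULL | NULL | TH
NULL | NULL | TH

(Ivan, 4, TH); (NULL, NULL, HP); (NULL, NULL, HP); (NULL, NULL, NU); (NULL, NULL, NU); (NULL, NULL, NU); (NULL, NULL, TH); (NULL, NULL, TH)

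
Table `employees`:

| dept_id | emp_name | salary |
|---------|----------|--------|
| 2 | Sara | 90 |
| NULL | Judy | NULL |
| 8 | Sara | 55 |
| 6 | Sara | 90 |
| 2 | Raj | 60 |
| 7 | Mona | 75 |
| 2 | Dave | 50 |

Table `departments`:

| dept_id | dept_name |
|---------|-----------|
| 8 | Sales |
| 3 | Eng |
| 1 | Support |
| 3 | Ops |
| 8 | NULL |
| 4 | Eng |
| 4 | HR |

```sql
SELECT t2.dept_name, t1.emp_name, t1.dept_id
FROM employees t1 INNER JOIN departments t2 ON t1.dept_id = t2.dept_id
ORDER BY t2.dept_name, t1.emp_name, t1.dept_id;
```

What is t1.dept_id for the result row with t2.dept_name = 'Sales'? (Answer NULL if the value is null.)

8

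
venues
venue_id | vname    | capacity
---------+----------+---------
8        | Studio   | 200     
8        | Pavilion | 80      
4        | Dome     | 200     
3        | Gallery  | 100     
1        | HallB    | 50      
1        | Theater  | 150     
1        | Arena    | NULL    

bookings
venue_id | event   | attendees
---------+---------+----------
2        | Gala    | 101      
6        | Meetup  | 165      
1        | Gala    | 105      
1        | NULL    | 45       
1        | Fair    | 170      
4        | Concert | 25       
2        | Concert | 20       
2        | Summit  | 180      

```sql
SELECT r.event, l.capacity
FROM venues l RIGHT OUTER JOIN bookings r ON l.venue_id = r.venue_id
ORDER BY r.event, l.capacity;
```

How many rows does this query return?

14

RIGHT JOIN keeps every row from `bookings`; unmatched rows get NULL for `venues`'s columns.
Matching on l.venue_id = r.venue_id.
- l (venue_id=8) has no partner in r.
- l (venue_id=8) has no partner in r.
- l (venue_id=4) pairs with 1 row(s) of r.
- l (venue_id=3) has no partner in r.
- l (venue_id=1) pairs with 3 row(s) of r.
- l (venue_id=1) pairs with 3 row(s) of r.
- l (venue_id=1) pairs with 3 row(s) of r.
- 4 row(s) from r found no l partner → padded with NULL.
Total: 10 matched + 4 padded = 14 rows.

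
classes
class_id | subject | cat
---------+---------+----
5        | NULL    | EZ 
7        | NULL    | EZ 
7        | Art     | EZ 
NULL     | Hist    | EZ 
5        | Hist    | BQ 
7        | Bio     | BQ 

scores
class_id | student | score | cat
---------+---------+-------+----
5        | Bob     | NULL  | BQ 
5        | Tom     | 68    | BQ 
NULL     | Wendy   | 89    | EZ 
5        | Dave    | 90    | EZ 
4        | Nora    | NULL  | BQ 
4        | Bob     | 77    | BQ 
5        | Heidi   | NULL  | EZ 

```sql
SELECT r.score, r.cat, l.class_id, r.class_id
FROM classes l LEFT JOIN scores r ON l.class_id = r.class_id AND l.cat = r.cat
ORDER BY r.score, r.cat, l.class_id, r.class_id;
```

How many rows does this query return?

8

LEFT JOIN keeps every row from `classes`; unmatched rows get NULL for `scores`'s columns.
Matching on l.class_id = r.class_id AND l.cat = r.cat. A NULL in a compared column never satisfies the condition.
- l row (class_id=5, cat=EZ): matches 2 r row(s) → 2 output row(s).
- l row (class_id=7, cat=EZ): no match → kept, r columns NULL.
- l row (class_id=7, cat=EZ): no match → kept, r columns NULL.
- l row (class_id=NULL, cat=EZ): no match → kept, r columns NULL.
- l row (class_id=5, cat=BQ): matches 2 r row(s) → 2 output row(s).
- l row (class_id=7, cat=BQ): no match → kept, r columns NULL.
Total: 4 matched + 4 padded = 8 rows.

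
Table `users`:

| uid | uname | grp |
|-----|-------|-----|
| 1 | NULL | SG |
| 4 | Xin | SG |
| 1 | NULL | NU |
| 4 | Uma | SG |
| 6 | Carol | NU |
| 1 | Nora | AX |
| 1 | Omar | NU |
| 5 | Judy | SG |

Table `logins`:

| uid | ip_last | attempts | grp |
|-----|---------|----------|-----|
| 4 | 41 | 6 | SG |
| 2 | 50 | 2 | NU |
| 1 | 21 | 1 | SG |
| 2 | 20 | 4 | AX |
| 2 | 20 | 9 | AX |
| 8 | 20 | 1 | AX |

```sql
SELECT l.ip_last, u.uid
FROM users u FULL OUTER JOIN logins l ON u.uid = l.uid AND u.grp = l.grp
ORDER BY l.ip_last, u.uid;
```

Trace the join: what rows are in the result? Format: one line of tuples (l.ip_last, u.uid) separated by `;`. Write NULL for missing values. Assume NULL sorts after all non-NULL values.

(20, NULL); (20, NULL); (20, NULL); (21, 1); (41, 4); (41, 4); (50, NULL); (NULL, 1); (NULL, 1); (NULL, 1); (NULL, 5); (NULL, 6)

FULL OUTER JOIN keeps every row from both sides; unmatched rows get NULL for the other side's columns.
Matching on u.uid = l.uid AND u.grp = l.grp.
Matched pairs: 3; unmatched u rows kept: 5; unmatched l rows kept: 4.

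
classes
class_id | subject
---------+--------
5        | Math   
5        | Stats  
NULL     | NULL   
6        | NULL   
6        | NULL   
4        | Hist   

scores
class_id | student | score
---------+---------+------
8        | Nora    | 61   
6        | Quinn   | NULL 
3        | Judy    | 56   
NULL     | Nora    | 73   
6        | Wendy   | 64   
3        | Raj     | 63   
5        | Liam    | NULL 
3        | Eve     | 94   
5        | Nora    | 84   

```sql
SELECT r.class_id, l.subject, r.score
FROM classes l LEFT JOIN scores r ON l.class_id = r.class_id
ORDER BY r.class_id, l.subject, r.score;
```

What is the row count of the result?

LEFT JOIN keeps every row from `classes`; unmatched rows get NULL for `scores`'s columns.
Matching on l.class_id = r.class_id. A NULL in a compared column never satisfies the condition.
- class_id=5: 2 matching r row(s), so 2 row(s) emitted.
- class_id=5: 2 matching r row(s), so 2 row(s) emitted.
- class_id=NULL: no r row matches, row kept with r columns NULL.
- class_id=6: 2 matching r row(s), so 2 row(s) emitted.
- class_id=6: 2 matching r row(s), so 2 row(s) emitted.
- class_id=4: no r row matches, row kept with r columns NULL.
Total: 8 matched + 2 padded = 10 rows.

10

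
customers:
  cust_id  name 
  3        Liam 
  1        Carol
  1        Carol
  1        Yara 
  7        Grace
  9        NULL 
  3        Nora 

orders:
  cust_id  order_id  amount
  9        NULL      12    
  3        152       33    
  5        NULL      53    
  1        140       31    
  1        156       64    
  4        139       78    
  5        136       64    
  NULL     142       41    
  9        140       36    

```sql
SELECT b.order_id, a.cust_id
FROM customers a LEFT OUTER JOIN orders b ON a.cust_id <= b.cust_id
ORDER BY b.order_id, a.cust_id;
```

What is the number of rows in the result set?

LEFT JOIN keeps every row from `customers`; unmatched rows get NULL for `orders`'s columns.
Matching on a.cust_id <= b.cust_id. A NULL in a compared column never satisfies the condition.
- cust_id=3: 6 matching b row(s), so 6 row(s) emitted.
- cust_id=1: 8 matching b row(s), so 8 row(s) emitted.
- cust_id=1: 8 matching b row(s), so 8 row(s) emitted.
- cust_id=1: 8 matching b row(s), so 8 row(s) emitted.
- cust_id=7: 2 matching b row(s), so 2 row(s) emitted.
- cust_id=9: 2 matching b row(s), so 2 row(s) emitted.
- cust_id=3: 6 matching b row(s), so 6 row(s) emitted.
Total: 40 rows.

40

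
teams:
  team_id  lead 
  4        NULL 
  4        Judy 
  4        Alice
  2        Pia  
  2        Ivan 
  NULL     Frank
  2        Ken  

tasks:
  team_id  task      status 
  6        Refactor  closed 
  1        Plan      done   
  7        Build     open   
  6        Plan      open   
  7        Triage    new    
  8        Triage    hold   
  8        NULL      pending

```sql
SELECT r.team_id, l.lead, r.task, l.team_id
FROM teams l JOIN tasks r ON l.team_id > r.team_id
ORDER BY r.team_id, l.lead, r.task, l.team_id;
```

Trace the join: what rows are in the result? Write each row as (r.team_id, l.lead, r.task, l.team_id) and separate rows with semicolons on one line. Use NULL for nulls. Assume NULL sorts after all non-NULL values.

INNER JOIN keeps only pairs where the ON condition holds.
Matching on l.team_id > r.team_id. A NULL in a compared column never satisfies the condition.
Matched pairs: 6.

(1, Alice, Plan, 4); (1, Ivan, Plan, 2); (1, Judy, Plan, 4); (1, Ken, Plan, 2); (1, Pia, Plan, 2); (1, NULL, Plan, 4)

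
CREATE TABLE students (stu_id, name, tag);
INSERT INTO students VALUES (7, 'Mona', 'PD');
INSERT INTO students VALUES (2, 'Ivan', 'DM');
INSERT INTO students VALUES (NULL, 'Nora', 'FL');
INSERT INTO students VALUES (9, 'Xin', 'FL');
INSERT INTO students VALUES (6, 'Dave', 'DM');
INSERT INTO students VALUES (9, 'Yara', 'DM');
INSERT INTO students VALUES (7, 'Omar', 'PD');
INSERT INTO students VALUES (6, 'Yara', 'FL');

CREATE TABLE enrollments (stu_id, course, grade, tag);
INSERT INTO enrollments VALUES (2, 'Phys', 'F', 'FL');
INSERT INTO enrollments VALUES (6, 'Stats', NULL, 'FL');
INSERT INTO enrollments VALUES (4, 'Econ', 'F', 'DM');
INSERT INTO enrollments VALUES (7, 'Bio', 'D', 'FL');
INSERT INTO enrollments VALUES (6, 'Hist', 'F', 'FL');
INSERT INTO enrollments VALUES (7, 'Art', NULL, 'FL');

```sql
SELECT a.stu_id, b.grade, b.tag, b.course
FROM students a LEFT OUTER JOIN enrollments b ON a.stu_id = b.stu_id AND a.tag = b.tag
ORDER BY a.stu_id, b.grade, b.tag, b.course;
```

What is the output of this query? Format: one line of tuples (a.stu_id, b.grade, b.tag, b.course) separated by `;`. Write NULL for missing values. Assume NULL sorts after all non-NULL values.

LEFT JOIN keeps every row from `students`; unmatched rows get NULL for `enrollments`'s columns.
Matching on a.stu_id = b.stu_id AND a.tag = b.tag. A NULL in a compared column never satisfies the condition.
Matched pairs: 2; unmatched a rows kept: 7.

(2, NULL, NULL, NULL); (6, F, FL, Hist); (6, NULL, FL, Stats); (6, NULL, NULL, NULL); (7, NULL, NULL, NULL); (7, NULL, NULL, NULL); (9, NULL, NULL, NULL); (9, NULL, NULL, NULL); (NULL, NULL, NULL, NULL)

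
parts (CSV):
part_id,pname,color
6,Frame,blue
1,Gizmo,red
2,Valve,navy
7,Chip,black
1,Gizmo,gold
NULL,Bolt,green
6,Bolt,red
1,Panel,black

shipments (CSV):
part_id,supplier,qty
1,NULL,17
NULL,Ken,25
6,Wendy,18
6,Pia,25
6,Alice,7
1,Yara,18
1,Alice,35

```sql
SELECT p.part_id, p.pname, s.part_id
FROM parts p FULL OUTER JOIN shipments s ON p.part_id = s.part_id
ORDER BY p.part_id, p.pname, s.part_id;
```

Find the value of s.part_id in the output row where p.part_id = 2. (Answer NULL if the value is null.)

NULL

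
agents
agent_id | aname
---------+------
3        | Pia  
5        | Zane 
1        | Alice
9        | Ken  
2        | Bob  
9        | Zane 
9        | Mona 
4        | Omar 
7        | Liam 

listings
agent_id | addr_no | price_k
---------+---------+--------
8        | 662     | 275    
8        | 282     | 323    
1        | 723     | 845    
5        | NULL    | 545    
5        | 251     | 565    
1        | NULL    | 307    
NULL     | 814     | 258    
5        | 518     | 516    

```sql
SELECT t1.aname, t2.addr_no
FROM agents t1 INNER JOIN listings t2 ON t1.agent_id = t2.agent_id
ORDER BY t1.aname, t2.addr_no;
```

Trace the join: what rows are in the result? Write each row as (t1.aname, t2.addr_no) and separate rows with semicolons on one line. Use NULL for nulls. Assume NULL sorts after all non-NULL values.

(Alice, 723); (Alice, NULL); (Zane, 251); (Zane, 518); (Zane, NULL)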